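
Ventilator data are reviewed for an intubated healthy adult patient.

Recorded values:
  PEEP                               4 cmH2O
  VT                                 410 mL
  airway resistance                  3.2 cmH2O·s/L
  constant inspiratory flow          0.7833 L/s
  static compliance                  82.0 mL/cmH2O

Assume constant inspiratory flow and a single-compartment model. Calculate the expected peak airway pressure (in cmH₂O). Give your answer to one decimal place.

11.5

Equation of motion (constant flow): PIP = Vt/C + R·V̇ + PEEP.
PIP = 410/82.0 + 3.2×0.7833 + 4 = 5.0 + 2.507 + 4 = 11.507 cmH2O.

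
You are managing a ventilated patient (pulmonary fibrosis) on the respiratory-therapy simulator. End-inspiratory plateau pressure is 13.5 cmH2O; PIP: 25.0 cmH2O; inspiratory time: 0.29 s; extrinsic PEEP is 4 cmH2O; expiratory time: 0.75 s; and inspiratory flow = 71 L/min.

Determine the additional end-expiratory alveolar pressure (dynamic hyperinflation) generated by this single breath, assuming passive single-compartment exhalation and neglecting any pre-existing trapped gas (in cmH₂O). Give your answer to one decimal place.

1.1

Flow: 71 L/min ÷ 60 = 1.1833 L/s.
Vt = flow × Ti = 1.1833 L/s × 0.29 s × 1000 mL/L = 343.16 mL.
R = (PIP − Pplat)/V̇ = (25.0 − 13.5) / 1.1833 = 11.5/1.1833 = 9.719 cmH2O·s/L.
C = Vt/(Pplat − PEEP) = 343.16 / (13.5 − 4) = 343.16/9.5 = 36.122 mL/cmH2O.
τ = R × C = 9.719 × 0.03612 L/cmH2O = 0.3511 s.
Fraction remaining = e^(−Te/τ) = e^(−0.75/0.3511) = 0.1181; trapped volume = 343.16 × 0.1181 = 40.527 mL.
Additional alveolar pressure from trapping ≈ V_trapped / C = 40.527 / 36.122 = 1.122 cmH2O.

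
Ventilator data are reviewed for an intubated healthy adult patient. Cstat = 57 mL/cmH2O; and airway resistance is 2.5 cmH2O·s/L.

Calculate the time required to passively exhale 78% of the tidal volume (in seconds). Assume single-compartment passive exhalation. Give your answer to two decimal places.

0.22

τ = R × C = 2.5 × 57 mL/cmH2O = 2.5 × 0.057 L/cmH2O = 0.1425 s.
Exhaled fraction f = 1 − e^(−t/τ) → t = −τ·ln(1 − f) = −0.1425·ln(0.22) = 0.2158 s.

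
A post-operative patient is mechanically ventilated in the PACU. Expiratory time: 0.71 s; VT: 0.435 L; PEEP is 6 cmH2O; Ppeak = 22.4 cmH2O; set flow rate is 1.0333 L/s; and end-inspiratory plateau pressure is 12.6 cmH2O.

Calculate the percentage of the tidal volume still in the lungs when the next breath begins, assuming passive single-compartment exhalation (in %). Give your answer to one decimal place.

32.1

R = (PIP − Pplat)/V̇ = (22.4 − 12.6) / 1.0333 = 9.8/1.0333 = 9.484 cmH2O·s/L.
C = Vt/(Pplat − PEEP) = 435.0 / (12.6 − 6) = 435.0/6.6 = 65.909 mL/cmH2O.
τ = R × C = 9.484 × 0.06591 L/cmH2O = 0.6251 s.
Fraction remaining at end-expiration = e^(−Te/τ) = e^(−0.71/0.6251) = 0.3212 → 32.12%.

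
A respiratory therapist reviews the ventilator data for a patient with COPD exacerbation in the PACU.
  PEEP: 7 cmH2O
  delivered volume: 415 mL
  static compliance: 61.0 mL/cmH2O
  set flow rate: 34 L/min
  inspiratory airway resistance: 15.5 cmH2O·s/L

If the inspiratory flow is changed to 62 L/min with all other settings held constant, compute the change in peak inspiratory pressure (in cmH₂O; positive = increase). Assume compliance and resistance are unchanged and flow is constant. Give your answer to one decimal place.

Flow: 34 L/min ÷ 60 = 0.5667 L/s.
New flow: 62 L/min ÷ 60 = 1.0333 L/s.
PIP = Vt/C + R·V̇ + PEEP (constant-flow equation of motion).
Only the resistive term changes: ΔPIP = R × ΔV̇ = 15.5 × (1.0333 − 0.5667) = 15.5 × 0.4666 = 7.232 cmH2O.

7.2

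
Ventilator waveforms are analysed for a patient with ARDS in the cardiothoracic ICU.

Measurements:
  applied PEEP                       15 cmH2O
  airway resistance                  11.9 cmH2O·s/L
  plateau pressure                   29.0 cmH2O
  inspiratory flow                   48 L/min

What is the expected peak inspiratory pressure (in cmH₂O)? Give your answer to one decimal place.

Flow: 48 L/min ÷ 60 = 0.8 L/s.
PIP = Pplat + Raw × flow = 29.0 + 11.9 × 0.8 = 29.0 + 9.52 = 38.52 cmH2O.

38.5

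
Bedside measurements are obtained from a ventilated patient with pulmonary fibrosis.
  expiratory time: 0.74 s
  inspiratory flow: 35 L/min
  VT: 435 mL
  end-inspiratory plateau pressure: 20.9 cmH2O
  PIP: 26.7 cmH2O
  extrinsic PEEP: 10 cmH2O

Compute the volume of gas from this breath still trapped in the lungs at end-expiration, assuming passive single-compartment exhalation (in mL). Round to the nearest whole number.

67

Flow: 35 L/min ÷ 60 = 0.5833 L/s.
R = (PIP − Pplat)/V̇ = (26.7 − 20.9) / 0.5833 = 5.8/0.5833 = 9.943 cmH2O·s/L.
C = Vt/(Pplat − PEEP) = 435.0 / (20.9 − 10) = 435.0/10.9 = 39.908 mL/cmH2O.
τ = R × C = 9.943 × 0.03991 L/cmH2O = 0.3968 s.
Fraction remaining = e^(−Te/τ) = e^(−0.74/0.3968) = 0.1549.
Trapped volume = 435.0 × 0.1549 = 67.382 mL.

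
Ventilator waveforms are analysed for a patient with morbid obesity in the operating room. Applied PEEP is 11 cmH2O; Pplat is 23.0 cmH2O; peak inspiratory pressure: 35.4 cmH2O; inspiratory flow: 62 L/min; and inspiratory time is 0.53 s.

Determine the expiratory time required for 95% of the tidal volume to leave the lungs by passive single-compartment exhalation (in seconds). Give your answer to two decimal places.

Flow: 62 L/min ÷ 60 = 1.0333 L/s.
Vt = flow × Ti = 1.0333 L/s × 0.53 s × 1000 mL/L = 547.65 mL.
R = (PIP − Pplat)/V̇ = (35.4 − 23.0) / 1.0333 = 12.4/1.0333 = 12.0 cmH2O·s/L.
C = Vt/(Pplat − PEEP) = 547.65 / (23.0 − 11) = 547.65/12.0 = 45.638 mL/cmH2O.
τ = R × C = 12.0 × 0.04564 L/cmH2O = 0.5477 s.
t = −τ·ln(1 − 0.95) = −0.5477·ln(0.05) = 1.641 s.

1.64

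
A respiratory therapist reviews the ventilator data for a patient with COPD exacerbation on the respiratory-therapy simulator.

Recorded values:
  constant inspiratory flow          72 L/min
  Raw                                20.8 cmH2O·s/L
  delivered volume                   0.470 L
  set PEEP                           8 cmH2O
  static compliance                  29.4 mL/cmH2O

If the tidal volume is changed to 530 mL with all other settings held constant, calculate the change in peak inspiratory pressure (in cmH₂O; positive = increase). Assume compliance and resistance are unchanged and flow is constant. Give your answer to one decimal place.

2.0

PIP = Vt/C + R·V̇ + PEEP (constant-flow equation of motion).
Only the elastic term changes: ΔPIP = ΔVt / C = (530 − 470) / 29.4 = 2.041 cmH2O.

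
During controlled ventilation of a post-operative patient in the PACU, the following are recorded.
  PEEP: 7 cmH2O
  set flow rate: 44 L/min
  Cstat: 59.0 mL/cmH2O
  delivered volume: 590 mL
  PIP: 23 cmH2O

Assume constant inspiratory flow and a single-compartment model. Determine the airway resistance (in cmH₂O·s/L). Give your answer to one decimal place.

8.2

Flow: 44 L/min ÷ 60 = 0.7333 L/s.
Equation of motion (constant flow): PIP = Vt/C + R·V̇ + PEEP.
R·V̇ = PIP − Vt/C − PEEP = 23 − 590/59.0 − 7 = 23 − 10.0 − 7 = 6.0 cmH2O.
R = 6.0 / 0.7333 = 8.182 cmH2O·s/L.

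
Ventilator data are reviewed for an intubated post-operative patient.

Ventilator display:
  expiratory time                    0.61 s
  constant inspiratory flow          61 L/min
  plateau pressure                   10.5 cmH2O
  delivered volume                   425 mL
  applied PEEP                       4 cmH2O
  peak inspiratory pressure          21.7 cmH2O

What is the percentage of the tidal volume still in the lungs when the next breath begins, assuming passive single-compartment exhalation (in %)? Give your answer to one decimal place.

Flow: 61 L/min ÷ 60 = 1.0167 L/s.
R = (PIP − Pplat)/V̇ = (21.7 − 10.5) / 1.0167 = 11.2/1.0167 = 11.016 cmH2O·s/L.
C = Vt/(Pplat − PEEP) = 425.0 / (10.5 − 4) = 425.0/6.5 = 65.385 mL/cmH2O.
τ = R × C = 11.016 × 0.06539 L/cmH2O = 0.7203 s.
Fraction remaining at end-expiration = e^(−Te/τ) = e^(−0.61/0.7203) = 0.4288 → 42.88%.

42.9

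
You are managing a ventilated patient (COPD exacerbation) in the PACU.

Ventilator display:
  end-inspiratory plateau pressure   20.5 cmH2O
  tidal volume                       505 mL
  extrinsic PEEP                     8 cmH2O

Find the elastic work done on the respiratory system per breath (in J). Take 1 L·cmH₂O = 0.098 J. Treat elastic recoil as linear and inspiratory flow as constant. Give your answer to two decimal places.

0.31

Elastic work ≈ ½ × (Pplat − PEEP) × Vt = 0.5 × (20.5 − 8) × 0.505 L = 0.5 × 12.5 × 0.505 = 3.156 L·cmH2O.
× 0.098 J/(L·cmH2O) → 0.3093 J.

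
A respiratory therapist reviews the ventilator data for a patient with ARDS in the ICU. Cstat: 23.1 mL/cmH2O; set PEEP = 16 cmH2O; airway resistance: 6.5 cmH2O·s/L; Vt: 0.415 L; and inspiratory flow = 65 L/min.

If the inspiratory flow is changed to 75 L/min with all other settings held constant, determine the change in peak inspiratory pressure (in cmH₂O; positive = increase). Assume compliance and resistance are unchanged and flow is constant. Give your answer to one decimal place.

1.1

Flow: 65 L/min ÷ 60 = 1.0833 L/s.
New flow: 75 L/min ÷ 60 = 1.25 L/s.
PIP = Vt/C + R·V̇ + PEEP (constant-flow equation of motion).
Only the resistive term changes: ΔPIP = R × ΔV̇ = 6.5 × (1.25 − 1.0833) = 6.5 × 0.1667 = 1.084 cmH2O.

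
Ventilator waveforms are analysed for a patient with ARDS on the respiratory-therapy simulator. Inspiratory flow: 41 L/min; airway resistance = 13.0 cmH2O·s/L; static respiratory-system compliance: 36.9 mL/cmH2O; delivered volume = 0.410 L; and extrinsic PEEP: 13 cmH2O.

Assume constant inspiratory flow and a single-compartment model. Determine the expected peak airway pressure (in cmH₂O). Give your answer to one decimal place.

Flow: 41 L/min ÷ 60 = 0.6833 L/s.
Equation of motion (constant flow): PIP = Vt/C + R·V̇ + PEEP.
PIP = 410/36.9 + 13.0×0.6833 + 13 = 11.111 + 8.883 + 13 = 32.994 cmH2O.

33.0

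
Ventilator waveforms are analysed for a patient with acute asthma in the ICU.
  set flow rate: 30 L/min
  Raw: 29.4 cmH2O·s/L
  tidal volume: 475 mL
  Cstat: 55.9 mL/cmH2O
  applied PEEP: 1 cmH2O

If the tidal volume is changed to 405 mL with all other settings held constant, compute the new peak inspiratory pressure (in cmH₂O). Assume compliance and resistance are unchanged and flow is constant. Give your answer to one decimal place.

Flow: 30 L/min ÷ 60 = 0.5 L/s.
PIP = Vt/C + R·V̇ + PEEP (constant-flow equation of motion).
Only the elastic term changes: ΔPIP = ΔVt / C = (405 − 475) / 55.9 = -1.252 cmH2O.
Original PIP = 475/55.9 + 29.4×0.5 + 1 = 24.197 cmH2O; new PIP = 24.197 + (-1.252) = 22.945 cmH2O.

22.9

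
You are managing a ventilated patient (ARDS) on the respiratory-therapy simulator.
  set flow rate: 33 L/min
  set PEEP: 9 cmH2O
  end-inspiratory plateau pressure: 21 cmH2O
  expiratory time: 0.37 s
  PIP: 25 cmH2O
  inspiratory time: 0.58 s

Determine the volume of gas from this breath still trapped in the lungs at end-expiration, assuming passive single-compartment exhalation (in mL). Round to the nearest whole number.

Flow: 33 L/min ÷ 60 = 0.55 L/s.
Vt = flow × Ti = 0.55 L/s × 0.58 s × 1000 mL/L = 319.0 mL.
R = (PIP − Pplat)/V̇ = (25 − 21) / 0.55 = 4.0/0.55 = 7.273 cmH2O·s/L.
C = Vt/(Pplat − PEEP) = 319.0 / (21 − 9) = 319.0/12.0 = 26.583 mL/cmH2O.
τ = R × C = 7.273 × 0.02658 L/cmH2O = 0.1933 s.
Fraction remaining = e^(−Te/τ) = e^(−0.37/0.1933) = 0.1475.
Trapped volume = 319.0 × 0.1475 = 47.053 mL.

47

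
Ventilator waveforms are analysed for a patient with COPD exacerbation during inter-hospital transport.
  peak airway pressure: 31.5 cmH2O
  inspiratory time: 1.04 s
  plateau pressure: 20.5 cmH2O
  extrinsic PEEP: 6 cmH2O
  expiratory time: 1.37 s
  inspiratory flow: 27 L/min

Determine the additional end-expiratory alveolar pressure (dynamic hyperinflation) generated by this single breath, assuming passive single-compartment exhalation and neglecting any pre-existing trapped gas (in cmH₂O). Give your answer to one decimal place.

Flow: 27 L/min ÷ 60 = 0.45 L/s.
Vt = flow × Ti = 0.45 L/s × 1.04 s × 1000 mL/L = 468.0 mL.
R = (PIP − Pplat)/V̇ = (31.5 − 20.5) / 0.45 = 11.0/0.45 = 24.444 cmH2O·s/L.
C = Vt/(Pplat − PEEP) = 468.0 / (20.5 − 6) = 468.0/14.5 = 32.276 mL/cmH2O.
τ = R × C = 24.444 × 0.03228 L/cmH2O = 0.7891 s.
Fraction remaining = e^(−Te/τ) = e^(−1.37/0.7891) = 0.1762; trapped volume = 468.0 × 0.1762 = 82.462 mL.
Additional alveolar pressure from trapping ≈ V_trapped / C = 82.462 / 32.276 = 2.555 cmH2O.

2.6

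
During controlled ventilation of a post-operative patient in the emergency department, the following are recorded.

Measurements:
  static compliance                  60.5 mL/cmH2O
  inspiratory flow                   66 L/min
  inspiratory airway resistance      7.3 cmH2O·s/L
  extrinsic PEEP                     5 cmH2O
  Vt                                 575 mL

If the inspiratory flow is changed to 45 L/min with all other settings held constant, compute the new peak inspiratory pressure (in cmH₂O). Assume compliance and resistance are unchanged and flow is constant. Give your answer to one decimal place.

Flow: 66 L/min ÷ 60 = 1.1 L/s.
New flow: 45 L/min ÷ 60 = 0.75 L/s.
PIP = Vt/C + R·V̇ + PEEP (constant-flow equation of motion).
Only the resistive term changes: ΔPIP = R × ΔV̇ = 7.3 × (0.75 − 1.1) = 7.3 × -0.35 = -2.555 cmH2O.
Original PIP = 575/60.5 + 7.3×1.1 + 5 = 22.534 cmH2O; new PIP = 22.534 + (-2.555) = 19.979 cmH2O.

20.0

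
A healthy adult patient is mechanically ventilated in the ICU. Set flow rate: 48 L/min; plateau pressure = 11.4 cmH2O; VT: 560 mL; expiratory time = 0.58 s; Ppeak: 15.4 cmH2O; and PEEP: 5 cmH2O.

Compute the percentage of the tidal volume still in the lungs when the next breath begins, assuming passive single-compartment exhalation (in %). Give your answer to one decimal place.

Flow: 48 L/min ÷ 60 = 0.8 L/s.
R = (PIP − Pplat)/V̇ = (15.4 − 11.4) / 0.8 = 4.0/0.8 = 5.0 cmH2O·s/L.
C = Vt/(Pplat − PEEP) = 560.0 / (11.4 − 5) = 560.0/6.4 = 87.5 mL/cmH2O.
τ = R × C = 5.0 × 0.0875 L/cmH2O = 0.4375 s.
Fraction remaining at end-expiration = e^(−Te/τ) = e^(−0.58/0.4375) = 0.2656 → 26.56%.

26.6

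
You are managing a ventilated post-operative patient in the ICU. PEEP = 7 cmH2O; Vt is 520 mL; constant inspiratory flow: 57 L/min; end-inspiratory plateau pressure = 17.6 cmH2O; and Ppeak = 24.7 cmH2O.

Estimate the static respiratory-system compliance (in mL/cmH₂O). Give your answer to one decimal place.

Cstat = Vt / (Pplat − PEEP) = 520 / (17.6 − 7) = 520 / 10.6 = 49.057 mL/cmH2O.

49.1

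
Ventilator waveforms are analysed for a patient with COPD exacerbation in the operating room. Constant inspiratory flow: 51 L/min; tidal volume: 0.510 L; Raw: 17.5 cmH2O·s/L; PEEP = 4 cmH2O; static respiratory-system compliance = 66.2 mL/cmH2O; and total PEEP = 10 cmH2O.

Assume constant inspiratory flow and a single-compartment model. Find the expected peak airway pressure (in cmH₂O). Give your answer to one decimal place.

32.6

Flow: 51 L/min ÷ 60 = 0.85 L/s.
Total PEEP = 10 cmH2O (set 4 + intrinsic 6); this is the baseline alveolar pressure.
Equation of motion (constant flow): PIP = Vt/C + R·V̇ + PEEP.
PIP = 510/66.2 + 17.5×0.85 + 10 = 7.704 + 14.875 + 10 = 32.579 cmH2O.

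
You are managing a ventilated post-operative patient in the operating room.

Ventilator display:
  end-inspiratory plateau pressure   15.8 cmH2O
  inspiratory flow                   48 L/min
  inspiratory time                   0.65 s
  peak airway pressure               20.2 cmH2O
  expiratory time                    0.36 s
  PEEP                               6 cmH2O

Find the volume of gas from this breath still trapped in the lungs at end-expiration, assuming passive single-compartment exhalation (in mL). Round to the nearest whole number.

151

Flow: 48 L/min ÷ 60 = 0.8 L/s.
Vt = flow × Ti = 0.8 L/s × 0.65 s × 1000 mL/L = 520.0 mL.
R = (PIP − Pplat)/V̇ = (20.2 − 15.8) / 0.8 = 4.4/0.8 = 5.5 cmH2O·s/L.
C = Vt/(Pplat − PEEP) = 520.0 / (15.8 − 6) = 520.0/9.8 = 53.061 mL/cmH2O.
τ = R × C = 5.5 × 0.05306 L/cmH2O = 0.2918 s.
Fraction remaining = e^(−Te/τ) = e^(−0.36/0.2918) = 0.2912.
Trapped volume = 520.0 × 0.2912 = 151.42 mL.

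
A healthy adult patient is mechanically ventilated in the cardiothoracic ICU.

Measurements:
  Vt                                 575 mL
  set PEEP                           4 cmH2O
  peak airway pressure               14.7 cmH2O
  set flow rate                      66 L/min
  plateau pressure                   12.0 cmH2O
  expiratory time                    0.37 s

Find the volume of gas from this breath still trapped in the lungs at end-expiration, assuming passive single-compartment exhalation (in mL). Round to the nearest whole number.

71

Flow: 66 L/min ÷ 60 = 1.1 L/s.
R = (PIP − Pplat)/V̇ = (14.7 − 12.0) / 1.1 = 2.7/1.1 = 2.455 cmH2O·s/L.
C = Vt/(Pplat − PEEP) = 575.0 / (12.0 − 4) = 575.0/8.0 = 71.875 mL/cmH2O.
τ = R × C = 2.455 × 0.07188 L/cmH2O = 0.1765 s.
Fraction remaining = e^(−Te/τ) = e^(−0.37/0.1765) = 0.1229.
Trapped volume = 575.0 × 0.1229 = 70.668 mL.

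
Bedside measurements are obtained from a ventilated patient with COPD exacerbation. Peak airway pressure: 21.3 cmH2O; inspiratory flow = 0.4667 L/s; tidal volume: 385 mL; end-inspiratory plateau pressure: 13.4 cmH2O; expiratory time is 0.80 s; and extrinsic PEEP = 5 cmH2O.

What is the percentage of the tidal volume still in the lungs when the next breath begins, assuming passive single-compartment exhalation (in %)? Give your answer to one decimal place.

35.7

R = (PIP − Pplat)/V̇ = (21.3 − 13.4) / 0.4667 = 7.9/0.4667 = 16.927 cmH2O·s/L.
C = Vt/(Pplat − PEEP) = 385.0 / (13.4 − 5) = 385.0/8.4 = 45.833 mL/cmH2O.
τ = R × C = 16.927 × 0.04583 L/cmH2O = 0.7758 s.
Fraction remaining at end-expiration = e^(−Te/τ) = e^(−0.80/0.7758) = 0.3566 → 35.66%.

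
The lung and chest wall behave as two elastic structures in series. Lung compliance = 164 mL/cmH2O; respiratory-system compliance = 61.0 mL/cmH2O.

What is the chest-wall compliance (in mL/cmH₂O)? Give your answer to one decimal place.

1/Ccw = 1/Crs − 1/CL.
1/Ccw = 1/61.0 − 1/164 = 0.0103.
Ccw = 97.087 mL/cmH2O.

97.1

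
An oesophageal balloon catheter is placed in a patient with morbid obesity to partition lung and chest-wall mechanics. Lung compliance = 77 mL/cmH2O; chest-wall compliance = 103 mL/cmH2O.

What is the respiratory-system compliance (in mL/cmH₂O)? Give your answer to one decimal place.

Lung and chest wall are elastances in series: 1/Crs = 1/CL + 1/Ccw.
1/Crs = 1/77 + 1/103 = 0.0227.
Crs = 44.053 mL/cmH2O.

44.1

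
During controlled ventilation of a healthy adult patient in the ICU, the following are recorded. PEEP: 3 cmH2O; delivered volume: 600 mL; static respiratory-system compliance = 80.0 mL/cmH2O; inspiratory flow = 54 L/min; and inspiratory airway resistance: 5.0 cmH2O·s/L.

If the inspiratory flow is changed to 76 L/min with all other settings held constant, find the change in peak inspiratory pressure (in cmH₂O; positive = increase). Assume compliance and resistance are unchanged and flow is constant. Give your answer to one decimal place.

Flow: 54 L/min ÷ 60 = 0.9 L/s.
New flow: 76 L/min ÷ 60 = 1.2667 L/s.
PIP = Vt/C + R·V̇ + PEEP (constant-flow equation of motion).
Only the resistive term changes: ΔPIP = R × ΔV̇ = 5.0 × (1.2667 − 0.9) = 5.0 × 0.3667 = 1.834 cmH2O.

1.8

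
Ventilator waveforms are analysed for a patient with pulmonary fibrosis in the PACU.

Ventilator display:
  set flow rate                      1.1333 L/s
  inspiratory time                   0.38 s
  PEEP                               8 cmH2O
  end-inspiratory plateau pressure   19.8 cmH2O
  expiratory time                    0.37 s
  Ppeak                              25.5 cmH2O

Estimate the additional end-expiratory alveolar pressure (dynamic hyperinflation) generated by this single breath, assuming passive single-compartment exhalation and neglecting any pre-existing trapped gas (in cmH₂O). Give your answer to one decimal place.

Vt = flow × Ti = 1.1333 L/s × 0.38 s × 1000 mL/L = 430.65 mL.
R = (PIP − Pplat)/V̇ = (25.5 − 19.8) / 1.1333 = 5.7/1.1333 = 5.03 cmH2O·s/L.
C = Vt/(Pplat − PEEP) = 430.65 / (19.8 − 8) = 430.65/11.8 = 36.496 mL/cmH2O.
τ = R × C = 5.03 × 0.0365 L/cmH2O = 0.1836 s.
Fraction remaining = e^(−Te/τ) = e^(−0.37/0.1836) = 0.1333; trapped volume = 430.65 × 0.1333 = 57.406 mL.
Additional alveolar pressure from trapping ≈ V_trapped / C = 57.406 / 36.496 = 1.573 cmH2O.

1.6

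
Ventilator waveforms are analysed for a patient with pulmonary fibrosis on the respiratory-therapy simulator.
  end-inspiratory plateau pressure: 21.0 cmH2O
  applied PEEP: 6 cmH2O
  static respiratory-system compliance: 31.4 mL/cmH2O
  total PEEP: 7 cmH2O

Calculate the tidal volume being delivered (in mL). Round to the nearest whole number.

440

End-expiratory occlusion gives total PEEP = 7 cmH2O (intrinsic PEEP = 7 − 6 = 1). Use total PEEP for the elastic gradient.
Vt = Cstat × (Pplat − PEEPtotal) = 31.4 × (21.0 − 7) = 31.4 × 14.0 = 439.6 mL.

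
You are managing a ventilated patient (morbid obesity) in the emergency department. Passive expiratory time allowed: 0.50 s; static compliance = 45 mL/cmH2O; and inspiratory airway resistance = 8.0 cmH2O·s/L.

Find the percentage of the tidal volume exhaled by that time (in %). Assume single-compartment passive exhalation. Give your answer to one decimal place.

75.1

τ = R × C = 8.0 × 45 mL/cmH2O = 8.0 × 0.045 L/cmH2O = 0.36 s.
Passive exhalation: V(t)/V₀ = e^(−t/τ) = e^(−0.50/0.36) = 0.2494.
Fraction exhaled = 1 − 0.2494 = 0.7506 → 75.06%.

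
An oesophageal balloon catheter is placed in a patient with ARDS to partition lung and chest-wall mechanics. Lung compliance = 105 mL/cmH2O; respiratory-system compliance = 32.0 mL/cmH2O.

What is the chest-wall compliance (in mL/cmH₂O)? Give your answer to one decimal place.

46.0

1/Ccw = 1/Crs − 1/CL.
1/Ccw = 1/32.0 − 1/105 = 0.02173.
Ccw = 46.019 mL/cmH2O.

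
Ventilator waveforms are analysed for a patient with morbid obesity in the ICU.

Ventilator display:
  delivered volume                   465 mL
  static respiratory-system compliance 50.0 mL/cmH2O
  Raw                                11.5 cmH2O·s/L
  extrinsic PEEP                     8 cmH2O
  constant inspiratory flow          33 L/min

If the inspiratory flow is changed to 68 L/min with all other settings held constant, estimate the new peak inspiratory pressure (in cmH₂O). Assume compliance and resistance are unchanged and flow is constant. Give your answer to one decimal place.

Flow: 33 L/min ÷ 60 = 0.55 L/s.
New flow: 68 L/min ÷ 60 = 1.1333 L/s.
PIP = Vt/C + R·V̇ + PEEP (constant-flow equation of motion).
Only the resistive term changes: ΔPIP = R × ΔV̇ = 11.5 × (1.1333 − 0.55) = 11.5 × 0.5833 = 6.708 cmH2O.
Original PIP = 465/50.0 + 11.5×0.55 + 8 = 23.625 cmH2O; new PIP = 23.625 + (6.708) = 30.333 cmH2O.

30.3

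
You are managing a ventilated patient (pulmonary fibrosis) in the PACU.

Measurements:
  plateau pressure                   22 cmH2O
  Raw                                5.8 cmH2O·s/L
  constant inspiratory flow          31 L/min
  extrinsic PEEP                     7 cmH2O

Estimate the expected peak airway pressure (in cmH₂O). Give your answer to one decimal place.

Flow: 31 L/min ÷ 60 = 0.5167 L/s.
PIP = Pplat + Raw × flow = 22 + 5.8 × 0.5167 = 22 + 2.997 = 24.997 cmH2O.

25.0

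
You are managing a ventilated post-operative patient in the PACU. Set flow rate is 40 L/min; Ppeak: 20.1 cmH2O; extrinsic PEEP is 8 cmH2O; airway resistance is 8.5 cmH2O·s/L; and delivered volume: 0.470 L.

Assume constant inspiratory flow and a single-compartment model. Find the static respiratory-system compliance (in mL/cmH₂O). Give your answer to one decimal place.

Flow: 40 L/min ÷ 60 = 0.6667 L/s.
Equation of motion (constant flow): PIP = Vt/C + R·V̇ + PEEP.
Vt/C = PIP − R·V̇ − PEEP = 20.1 − 8.5×0.6667 − 8 = 20.1 − 5.667 − 8 = 6.433 cmH2O.
C = Vt / 6.433 = 470 / 6.433 = 73.061 mL/cmH2O.

73.1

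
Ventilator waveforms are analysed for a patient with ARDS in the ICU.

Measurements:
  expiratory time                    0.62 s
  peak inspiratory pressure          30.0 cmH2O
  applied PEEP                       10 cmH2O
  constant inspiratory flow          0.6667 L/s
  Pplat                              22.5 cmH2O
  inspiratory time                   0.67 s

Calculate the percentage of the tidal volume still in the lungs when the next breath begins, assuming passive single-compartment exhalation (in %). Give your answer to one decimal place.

21.4

Vt = flow × Ti = 0.6667 L/s × 0.67 s × 1000 mL/L = 446.69 mL.
R = (PIP − Pplat)/V̇ = (30.0 − 22.5) / 0.6667 = 7.5/0.6667 = 11.249 cmH2O·s/L.
C = Vt/(Pplat − PEEP) = 446.69 / (22.5 − 10) = 446.69/12.5 = 35.735 mL/cmH2O.
τ = R × C = 11.249 × 0.03574 L/cmH2O = 0.402 s.
Fraction remaining at end-expiration = e^(−Te/τ) = e^(−0.62/0.402) = 0.2139 → 21.39%.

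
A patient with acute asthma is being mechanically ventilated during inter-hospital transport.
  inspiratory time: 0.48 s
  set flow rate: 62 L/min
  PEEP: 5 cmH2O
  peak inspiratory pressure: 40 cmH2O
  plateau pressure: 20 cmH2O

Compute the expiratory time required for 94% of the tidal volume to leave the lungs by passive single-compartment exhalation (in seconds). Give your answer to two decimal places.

Flow: 62 L/min ÷ 60 = 1.0333 L/s.
Vt = flow × Ti = 1.0333 L/s × 0.48 s × 1000 mL/L = 495.98 mL.
R = (PIP − Pplat)/V̇ = (40 − 20) / 1.0333 = 20.0/1.0333 = 19.355 cmH2O·s/L.
C = Vt/(Pplat − PEEP) = 495.98 / (20 − 5) = 495.98/15.0 = 33.065 mL/cmH2O.
τ = R × C = 19.355 × 0.03307 L/cmH2O = 0.6401 s.
t = −τ·ln(1 − 0.94) = −0.6401·ln(0.06) = 1.801 s.

1.80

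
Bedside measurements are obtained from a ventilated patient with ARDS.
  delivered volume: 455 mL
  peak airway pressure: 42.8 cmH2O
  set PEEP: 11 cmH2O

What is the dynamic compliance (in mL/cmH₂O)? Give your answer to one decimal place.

14.3

Dynamic compliance = Vt / (PIP − PEEP) = 455 / (42.8 − 11) = 455 / 31.8 = 14.308 mL/cmH2O.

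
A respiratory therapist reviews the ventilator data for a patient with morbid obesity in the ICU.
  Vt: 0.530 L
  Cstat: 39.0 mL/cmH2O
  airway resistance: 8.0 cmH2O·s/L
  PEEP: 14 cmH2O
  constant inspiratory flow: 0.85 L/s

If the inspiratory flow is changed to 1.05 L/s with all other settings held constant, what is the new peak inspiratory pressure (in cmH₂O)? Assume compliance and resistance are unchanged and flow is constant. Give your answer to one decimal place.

PIP = Vt/C + R·V̇ + PEEP (constant-flow equation of motion).
Only the resistive term changes: ΔPIP = R × ΔV̇ = 8.0 × (1.05 − 0.85) = 8.0 × 0.2 = 1.6 cmH2O.
Original PIP = 530/39.0 + 8.0×0.85 + 14 = 34.39 cmH2O; new PIP = 34.39 + (1.6) = 35.99 cmH2O.

36.0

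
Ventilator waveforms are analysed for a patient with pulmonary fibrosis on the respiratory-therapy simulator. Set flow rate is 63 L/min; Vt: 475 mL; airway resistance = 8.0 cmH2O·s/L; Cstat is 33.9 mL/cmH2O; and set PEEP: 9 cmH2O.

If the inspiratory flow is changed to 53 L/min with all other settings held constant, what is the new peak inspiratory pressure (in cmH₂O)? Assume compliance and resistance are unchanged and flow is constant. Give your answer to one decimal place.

30.1

Flow: 63 L/min ÷ 60 = 1.05 L/s.
New flow: 53 L/min ÷ 60 = 0.8833 L/s.
PIP = Vt/C + R·V̇ + PEEP (constant-flow equation of motion).
Only the resistive term changes: ΔPIP = R × ΔV̇ = 8.0 × (0.8833 − 1.05) = 8.0 × -0.1667 = -1.334 cmH2O.
Original PIP = 475/33.9 + 8.0×1.05 + 9 = 31.412 cmH2O; new PIP = 31.412 + (-1.334) = 30.078 cmH2O.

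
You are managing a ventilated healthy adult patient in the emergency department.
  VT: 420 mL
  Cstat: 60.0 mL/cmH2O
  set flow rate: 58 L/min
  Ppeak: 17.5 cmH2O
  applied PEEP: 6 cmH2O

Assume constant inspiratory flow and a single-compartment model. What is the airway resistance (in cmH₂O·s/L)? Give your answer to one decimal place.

Flow: 58 L/min ÷ 60 = 0.9667 L/s.
Equation of motion (constant flow): PIP = Vt/C + R·V̇ + PEEP.
R·V̇ = PIP − Vt/C − PEEP = 17.5 − 420/60.0 − 6 = 17.5 − 7.0 − 6 = 4.5 cmH2O.
R = 4.5 / 0.9667 = 4.655 cmH2O·s/L.

4.7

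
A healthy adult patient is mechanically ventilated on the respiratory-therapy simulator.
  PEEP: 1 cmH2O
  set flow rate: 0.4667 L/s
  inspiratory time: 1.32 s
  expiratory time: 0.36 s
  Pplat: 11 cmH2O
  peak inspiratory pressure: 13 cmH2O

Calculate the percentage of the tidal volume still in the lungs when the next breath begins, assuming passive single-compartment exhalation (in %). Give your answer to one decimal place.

25.6

Vt = flow × Ti = 0.4667 L/s × 1.32 s × 1000 mL/L = 616.04 mL.
R = (PIP − Pplat)/V̇ = (13 − 11) / 0.4667 = 2.0/0.4667 = 4.285 cmH2O·s/L.
C = Vt/(Pplat − PEEP) = 616.04 / (11 − 1) = 616.04/10.0 = 61.604 mL/cmH2O.
τ = R × C = 4.285 × 0.0616 L/cmH2O = 0.264 s.
Fraction remaining at end-expiration = e^(−Te/τ) = e^(−0.36/0.264) = 0.2557 → 25.57%.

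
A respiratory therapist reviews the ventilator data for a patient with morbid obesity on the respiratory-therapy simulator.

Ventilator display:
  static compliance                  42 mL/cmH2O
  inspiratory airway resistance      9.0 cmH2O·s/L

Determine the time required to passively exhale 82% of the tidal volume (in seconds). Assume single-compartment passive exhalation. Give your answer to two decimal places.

τ = R × C = 9.0 × 42 mL/cmH2O = 9.0 × 0.042 L/cmH2O = 0.378 s.
Exhaled fraction f = 1 − e^(−t/τ) → t = −τ·ln(1 − f) = −0.378·ln(0.18) = 0.6482 s.

0.65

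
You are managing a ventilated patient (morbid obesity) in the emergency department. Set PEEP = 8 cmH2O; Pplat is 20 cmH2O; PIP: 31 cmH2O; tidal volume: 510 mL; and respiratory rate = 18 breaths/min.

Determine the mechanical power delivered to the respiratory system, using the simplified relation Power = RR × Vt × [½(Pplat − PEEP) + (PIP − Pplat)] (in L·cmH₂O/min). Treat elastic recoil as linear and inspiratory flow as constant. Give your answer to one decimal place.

Per-breath work = Vt × [½(Pplat−PEEP) + (PIP−Pplat)] = 0.510 × [0.5×12.0 + 11.0] = 0.510 × 17.0 = 8.67 L·cmH2O.
Power = 18 × 8.67 = 156.06 L·cmH2O/min.

156.1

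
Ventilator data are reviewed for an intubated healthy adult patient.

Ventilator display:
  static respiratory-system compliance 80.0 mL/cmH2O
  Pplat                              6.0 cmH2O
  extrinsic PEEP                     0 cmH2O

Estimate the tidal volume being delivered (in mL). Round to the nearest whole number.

Vt = Cstat × (Pplat − PEEP) = 80.0 × (6.0 − 0) = 80.0 × 6.0 = 480.0 mL.

480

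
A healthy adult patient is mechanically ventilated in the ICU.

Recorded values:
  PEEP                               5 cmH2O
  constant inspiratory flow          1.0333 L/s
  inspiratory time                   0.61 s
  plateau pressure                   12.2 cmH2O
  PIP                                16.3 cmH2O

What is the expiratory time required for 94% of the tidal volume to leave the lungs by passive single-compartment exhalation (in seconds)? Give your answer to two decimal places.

0.98

Vt = flow × Ti = 1.0333 L/s × 0.61 s × 1000 mL/L = 630.31 mL.
R = (PIP − Pplat)/V̇ = (16.3 − 12.2) / 1.0333 = 4.1/1.0333 = 3.968 cmH2O·s/L.
C = Vt/(Pplat − PEEP) = 630.31 / (12.2 − 5) = 630.31/7.2 = 87.543 mL/cmH2O.
τ = R × C = 3.968 × 0.08754 L/cmH2O = 0.3474 s.
t = −τ·ln(1 − 0.94) = −0.3474·ln(0.06) = 0.9774 s.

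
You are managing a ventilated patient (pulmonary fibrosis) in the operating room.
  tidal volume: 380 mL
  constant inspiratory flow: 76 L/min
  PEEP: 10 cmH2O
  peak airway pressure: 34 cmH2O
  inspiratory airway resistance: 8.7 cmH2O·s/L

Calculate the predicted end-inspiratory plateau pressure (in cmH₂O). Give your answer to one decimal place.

Flow: 76 L/min ÷ 60 = 1.2667 L/s.
Pplat = PIP − Raw × flow = 34 − 8.7 × 1.2667 = 34 − 11.02 = 22.98 cmH2O.

23.0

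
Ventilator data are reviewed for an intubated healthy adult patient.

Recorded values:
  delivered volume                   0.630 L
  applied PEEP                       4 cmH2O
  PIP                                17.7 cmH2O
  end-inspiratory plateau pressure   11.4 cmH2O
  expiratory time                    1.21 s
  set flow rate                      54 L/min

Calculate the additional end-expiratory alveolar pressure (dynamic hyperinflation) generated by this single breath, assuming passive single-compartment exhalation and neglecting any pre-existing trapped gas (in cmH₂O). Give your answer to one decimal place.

Flow: 54 L/min ÷ 60 = 0.9 L/s.
R = (PIP − Pplat)/V̇ = (17.7 − 11.4) / 0.9 = 6.3/0.9 = 7.0 cmH2O·s/L.
C = Vt/(Pplat − PEEP) = 630.0 / (11.4 − 4) = 630.0/7.4 = 85.135 mL/cmH2O.
τ = R × C = 7.0 × 0.08514 L/cmH2O = 0.596 s.
Fraction remaining = e^(−Te/τ) = e^(−1.21/0.596) = 0.1313; trapped volume = 630.0 × 0.1313 = 82.719 mL.
Additional alveolar pressure from trapping ≈ V_trapped / C = 82.719 / 85.135 = 0.9716 cmH2O.

1.0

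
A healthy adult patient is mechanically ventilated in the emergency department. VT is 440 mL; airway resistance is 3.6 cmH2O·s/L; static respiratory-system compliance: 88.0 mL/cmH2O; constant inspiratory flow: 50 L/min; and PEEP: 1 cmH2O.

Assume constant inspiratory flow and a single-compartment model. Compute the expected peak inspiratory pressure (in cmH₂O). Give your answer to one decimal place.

9.0

Flow: 50 L/min ÷ 60 = 0.8333 L/s.
Equation of motion (constant flow): PIP = Vt/C + R·V̇ + PEEP.
PIP = 440/88.0 + 3.6×0.8333 + 1 = 5.0 + 3.0 + 1 = 9.0 cmH2O.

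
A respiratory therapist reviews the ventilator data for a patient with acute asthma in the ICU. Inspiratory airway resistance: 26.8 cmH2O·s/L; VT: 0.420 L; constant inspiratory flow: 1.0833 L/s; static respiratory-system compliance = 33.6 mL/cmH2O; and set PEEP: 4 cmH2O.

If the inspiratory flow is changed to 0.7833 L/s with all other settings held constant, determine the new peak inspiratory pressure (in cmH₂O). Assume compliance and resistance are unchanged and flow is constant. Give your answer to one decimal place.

37.5

PIP = Vt/C + R·V̇ + PEEP (constant-flow equation of motion).
Only the resistive term changes: ΔPIP = R × ΔV̇ = 26.8 × (0.7833 − 1.0833) = 26.8 × -0.3 = -8.04 cmH2O.
Original PIP = 420/33.6 + 26.8×1.0833 + 4 = 45.532 cmH2O; new PIP = 45.532 + (-8.04) = 37.492 cmH2O.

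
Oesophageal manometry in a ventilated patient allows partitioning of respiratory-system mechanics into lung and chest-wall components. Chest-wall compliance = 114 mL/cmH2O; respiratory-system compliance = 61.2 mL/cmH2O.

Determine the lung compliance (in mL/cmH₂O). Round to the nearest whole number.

132

1/CL = 1/Crs − 1/Ccw.
1/CL = 1/61.2 − 1/114 = 0.007568.
CL = 132.14 mL/cmH2O.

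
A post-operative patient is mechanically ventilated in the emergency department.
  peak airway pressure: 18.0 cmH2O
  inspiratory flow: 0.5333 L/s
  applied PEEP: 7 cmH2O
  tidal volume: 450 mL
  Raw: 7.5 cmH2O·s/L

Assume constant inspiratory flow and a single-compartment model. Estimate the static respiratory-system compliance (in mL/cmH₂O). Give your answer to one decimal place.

Equation of motion (constant flow): PIP = Vt/C + R·V̇ + PEEP.
Vt/C = PIP − R·V̇ − PEEP = 18.0 − 7.5×0.5333 − 7 = 18.0 − 4.0 − 7 = 7.0 cmH2O.
C = Vt / 7.0 = 450 / 7.0 = 64.286 mL/cmH2O.

64.3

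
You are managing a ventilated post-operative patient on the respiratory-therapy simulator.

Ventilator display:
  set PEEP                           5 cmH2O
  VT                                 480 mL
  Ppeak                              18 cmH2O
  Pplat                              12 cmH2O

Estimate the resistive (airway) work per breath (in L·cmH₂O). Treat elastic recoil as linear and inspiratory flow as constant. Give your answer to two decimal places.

With constant inspiratory flow the resistive pressure is constant at PIP − Pplat = 18 − 12 = 6.0 cmH2O, so resistive work = 6.0 × 0.480 = 2.88 L·cmH2O.

2.88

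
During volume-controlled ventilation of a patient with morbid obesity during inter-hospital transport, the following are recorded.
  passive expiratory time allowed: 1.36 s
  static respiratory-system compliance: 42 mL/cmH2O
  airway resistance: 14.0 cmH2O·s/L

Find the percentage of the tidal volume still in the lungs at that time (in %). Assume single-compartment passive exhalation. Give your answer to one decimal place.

τ = R × C = 14.0 × 42 mL/cmH2O = 14.0 × 0.042 L/cmH2O = 0.588 s.
Passive exhalation: V(t)/V₀ = e^(−t/τ) = e^(−1.36/0.588) = 0.09897.
Fraction remaining = 0.09897 → 9.897%.

9.9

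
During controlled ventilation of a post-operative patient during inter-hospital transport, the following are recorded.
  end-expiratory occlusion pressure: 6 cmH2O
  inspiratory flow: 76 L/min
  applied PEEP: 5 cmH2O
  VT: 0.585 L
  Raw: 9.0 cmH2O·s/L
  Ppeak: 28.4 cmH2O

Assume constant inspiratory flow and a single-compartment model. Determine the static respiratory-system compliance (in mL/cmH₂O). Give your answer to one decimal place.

53.2

Flow: 76 L/min ÷ 60 = 1.2667 L/s.
Total PEEP = 6 cmH2O (set 5 + intrinsic 1); this is the baseline alveolar pressure.
Equation of motion (constant flow): PIP = Vt/C + R·V̇ + PEEP.
Vt/C = PIP − R·V̇ − PEEP = 28.4 − 9.0×1.2667 − 6 = 28.4 − 11.4 − 6 = 11.0 cmH2O.
C = Vt / 11.0 = 585 / 11.0 = 53.182 mL/cmH2O.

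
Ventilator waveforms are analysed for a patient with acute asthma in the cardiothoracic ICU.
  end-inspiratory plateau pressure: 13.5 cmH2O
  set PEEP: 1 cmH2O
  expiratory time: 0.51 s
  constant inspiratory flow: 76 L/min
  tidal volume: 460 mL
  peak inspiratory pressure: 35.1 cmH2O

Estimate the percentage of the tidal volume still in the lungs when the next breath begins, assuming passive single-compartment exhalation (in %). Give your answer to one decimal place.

44.4

Flow: 76 L/min ÷ 60 = 1.2667 L/s.
R = (PIP − Pplat)/V̇ = (35.1 − 13.5) / 1.2667 = 21.6/1.2667 = 17.052 cmH2O·s/L.
C = Vt/(Pplat − PEEP) = 460.0 / (13.5 − 1) = 460.0/12.5 = 36.8 mL/cmH2O.
τ = R × C = 17.052 × 0.0368 L/cmH2O = 0.6275 s.
Fraction remaining at end-expiration = e^(−Te/τ) = e^(−0.51/0.6275) = 0.4436 → 44.36%.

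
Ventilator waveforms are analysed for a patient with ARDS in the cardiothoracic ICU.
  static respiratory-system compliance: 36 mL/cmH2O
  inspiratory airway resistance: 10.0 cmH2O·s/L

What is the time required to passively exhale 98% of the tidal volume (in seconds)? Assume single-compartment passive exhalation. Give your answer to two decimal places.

τ = R × C = 10.0 × 36 mL/cmH2O = 10.0 × 0.036 L/cmH2O = 0.36 s.
Exhaled fraction f = 1 − e^(−t/τ) → t = −τ·ln(1 − f) = −0.36·ln(0.02) = 1.408 s.

1.41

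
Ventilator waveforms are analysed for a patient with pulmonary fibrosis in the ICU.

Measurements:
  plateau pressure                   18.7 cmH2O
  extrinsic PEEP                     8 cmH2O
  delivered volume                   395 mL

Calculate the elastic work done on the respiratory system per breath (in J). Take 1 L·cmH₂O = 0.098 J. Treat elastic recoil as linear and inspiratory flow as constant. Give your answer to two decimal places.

Elastic work ≈ ½ × (Pplat − PEEP) × Vt = 0.5 × (18.7 − 8) × 0.395 L = 0.5 × 10.7 × 0.395 = 2.113 L·cmH2O.
× 0.098 J/(L·cmH2O) → 0.2071 J.

0.21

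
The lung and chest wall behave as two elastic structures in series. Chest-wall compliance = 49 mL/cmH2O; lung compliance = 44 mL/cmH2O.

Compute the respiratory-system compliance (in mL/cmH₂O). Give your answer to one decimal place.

23.2

Lung and chest wall are elastances in series: 1/Crs = 1/CL + 1/Ccw.
1/Crs = 1/44 + 1/49 = 0.04314.
Crs = 23.18 mL/cmH2O.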